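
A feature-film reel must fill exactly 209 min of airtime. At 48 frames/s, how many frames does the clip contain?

209 min = 12540 s.
Frames = 12540 × 48 = 601920.

601920 frames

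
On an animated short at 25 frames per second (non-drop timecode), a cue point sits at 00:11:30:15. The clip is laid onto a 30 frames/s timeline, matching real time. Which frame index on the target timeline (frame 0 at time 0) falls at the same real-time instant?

frame 20718

Source frame index: (0×3600 + 11×60 + 30) × 25 + 15 = 17265.
Real time: 17265 / (25) = 3453/5 s.
Target frame: (3453/5) × (30) = 20718.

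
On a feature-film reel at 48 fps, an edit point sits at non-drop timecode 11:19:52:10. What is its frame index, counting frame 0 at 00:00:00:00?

Total seconds to the label: (11 × 3600 + 19 × 60 + 52) = 40792.
Frame index = 40792 × 48 + 10 = 1958026.

1958026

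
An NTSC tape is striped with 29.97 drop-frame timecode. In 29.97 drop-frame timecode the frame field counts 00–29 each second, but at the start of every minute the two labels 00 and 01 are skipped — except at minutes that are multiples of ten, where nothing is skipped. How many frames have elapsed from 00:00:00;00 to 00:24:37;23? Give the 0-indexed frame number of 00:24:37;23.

44289

As if non-drop at 30 labels/s: (0 × 3600 + 24 × 60 + 37) × 30 + 23 = 44333.
Minute boundaries passed: 24; those not divisible by 10: 24 − 2 = 22; dropped labels = 2 × 22 = 44.
Actual frame index = 44333 − 44 = 44289.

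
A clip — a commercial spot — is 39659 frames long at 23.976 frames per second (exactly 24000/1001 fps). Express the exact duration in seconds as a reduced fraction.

Running time = 39659 ÷ (24000/1001) = 39659 × 1001/24000 = 39698659/24000 s.

39698659/24000 seconds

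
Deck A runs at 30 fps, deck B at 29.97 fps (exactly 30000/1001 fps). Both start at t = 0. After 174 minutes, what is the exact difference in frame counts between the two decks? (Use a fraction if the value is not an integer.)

313200/1001 frames

174 min = 10440 s.
A emits 30 × 10440 = 313200 frames; B emits 30000/1001 × 10440 = 313200000/1001.
Difference = 313200/1001 frames (≈ 312.8871); B is behind A.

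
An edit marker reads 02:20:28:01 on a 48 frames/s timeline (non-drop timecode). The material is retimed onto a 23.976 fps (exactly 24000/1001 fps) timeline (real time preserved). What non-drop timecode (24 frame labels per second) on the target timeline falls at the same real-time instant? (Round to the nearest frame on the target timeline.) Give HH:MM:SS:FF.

Source frame index: (2×3600 + 20×60 + 28) × 48 + 1 = 404545.
Real time: 404545 / (48) = 404545/48 s.
Target frame: (404545/48) × (24000/1001) = 202272500/1001 ≈ 202070.430 → 202070.
At 24 labels/s: frame 202070 → 02:20:19:14.

02:20:19:14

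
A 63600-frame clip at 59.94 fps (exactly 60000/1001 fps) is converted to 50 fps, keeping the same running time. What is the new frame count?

53053 frames

Target frames = source frames × (target rate / source rate) = 63600 × (50)/(60000/1001) = 63600 × 1001/1200 = 53053.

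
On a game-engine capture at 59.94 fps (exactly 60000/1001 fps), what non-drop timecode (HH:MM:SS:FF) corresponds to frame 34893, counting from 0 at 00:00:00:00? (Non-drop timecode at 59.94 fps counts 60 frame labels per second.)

00:09:41:33

34893 ÷ 60 = 581 full seconds, remainder 33 frames.
581 s = 0 h 9 min 41 s.
Timecode: 00:09:41:33.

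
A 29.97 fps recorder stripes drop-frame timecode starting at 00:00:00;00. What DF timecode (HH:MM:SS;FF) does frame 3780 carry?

Each 10-minute DF block holds 10 × 60 × 30 − 9 × 2 = 17982 frames. 3780 ÷ 17982 → 0 full blocks, remainder 3780.
Within the partial block the first minute is 1800 frames and each further minute 1798, so 2 further minute boundaries passed. Total skipped labels = 18 × 0 + 2 × 2 = 4.
Non-drop label index = 3780 + 4 = 3784; at 30 labels/s that is 00:02:06:04, i.e. DF 00:02:06;04.

00:02:06;04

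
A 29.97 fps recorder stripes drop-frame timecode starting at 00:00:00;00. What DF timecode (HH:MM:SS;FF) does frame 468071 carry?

04:20:17;29

Ten DF minutes hold 17982 frames, so frame 468071 lies in block 26 (frames 467532–485513) with 539 frames into that block.
The block's first minute is 1800 frames and the rest 1798 each; 539 frames reaches minute 0, so 26 × 18 + 0 × 2 = 468 labels have been skipped so far.
Adding those back, label number 468071 + 468 = 468539 at 30 labels/s is 15617 s + 29 f = 4 h 20 min 17 s frame 29, i.e. 04:20:17;29.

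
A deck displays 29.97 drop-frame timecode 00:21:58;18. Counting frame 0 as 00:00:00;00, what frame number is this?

As if non-drop at 30 labels/s: (0 × 3600 + 21 × 60 + 58) × 30 + 18 = 39558.
Minute boundaries passed: 21; those not divisible by 10: 21 − 2 = 19; dropped labels = 2 × 19 = 38.
Actual frame index = 39558 − 38 = 39520.

39520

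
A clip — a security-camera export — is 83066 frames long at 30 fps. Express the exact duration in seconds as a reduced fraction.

41533/15 seconds

Running time = 83066 ÷ (30) = 83066 × 1/30 = 41533/15 s.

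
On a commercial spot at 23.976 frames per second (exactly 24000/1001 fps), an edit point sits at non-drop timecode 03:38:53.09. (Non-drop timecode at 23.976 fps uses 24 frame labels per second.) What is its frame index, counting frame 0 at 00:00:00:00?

Total seconds to the label: (3 × 3600 + 38 × 60 + 53) = 13133.
Frame index = 13133 × 24 + 9 = 315201.

frame 315201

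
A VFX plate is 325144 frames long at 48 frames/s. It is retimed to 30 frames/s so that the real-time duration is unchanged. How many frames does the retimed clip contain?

Target frames = source frames × (target rate / source rate) = 325144 × (30)/(48) = 325144 × 5/8 = 203215.

203215 frames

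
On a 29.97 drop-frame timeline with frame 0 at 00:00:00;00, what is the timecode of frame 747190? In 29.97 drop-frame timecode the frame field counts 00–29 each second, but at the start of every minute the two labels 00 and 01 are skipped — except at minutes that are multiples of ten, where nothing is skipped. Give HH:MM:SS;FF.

Ten DF minutes hold 17982 frames, so frame 747190 lies in block 41 (frames 737262–755243) with 9928 frames into that block.
The block's first minute is 1800 frames and the rest 1798 each; 9928 frames reaches minute 5, so 41 × 18 + 5 × 2 = 748 labels have been skipped so far.
Adding those back, label number 747190 + 748 = 747938 at 30 labels/s is 24931 s + 8 f = 6 h 55 min 31 s frame 8, i.e. 06:55:31;08.

06:55:31;08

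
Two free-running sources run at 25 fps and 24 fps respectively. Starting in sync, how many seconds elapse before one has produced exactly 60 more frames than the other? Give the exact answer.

60 seconds

The gap grows by |24 − 25| = 1 frame per second.
Time for a 60-frame gap: 60 ÷ (1) = 60 s.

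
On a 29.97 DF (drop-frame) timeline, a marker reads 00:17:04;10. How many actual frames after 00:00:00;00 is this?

30698

As if non-drop at 30 labels/s: (0 × 3600 + 17 × 60 + 4) × 30 + 10 = 30730.
Minute boundaries passed: 17; those not divisible by 10: 17 − 1 = 16; dropped labels = 2 × 16 = 32.
Actual frame index = 30730 − 32 = 30698.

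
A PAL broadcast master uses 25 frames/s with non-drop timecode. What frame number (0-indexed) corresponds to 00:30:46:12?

46162

Total seconds to the label: (0 × 3600 + 30 × 60 + 46) = 1846.
Frame index = 1846 × 25 + 12 = 46162.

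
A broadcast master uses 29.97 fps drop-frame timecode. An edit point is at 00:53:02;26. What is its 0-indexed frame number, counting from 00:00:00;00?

As if non-drop at 30 labels/s: (0 × 3600 + 53 × 60 + 2) × 30 + 26 = 95486.
Minute boundaries passed: 53; those not divisible by 10: 53 − 5 = 48; dropped labels = 2 × 48 = 96.
Actual frame index = 95486 − 96 = 95390.

95390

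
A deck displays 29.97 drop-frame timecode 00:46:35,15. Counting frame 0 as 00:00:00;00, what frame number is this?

83781

As if non-drop at 30 labels/s: (0 × 3600 + 46 × 60 + 35) × 30 + 15 = 83865.
Minute boundaries passed: 46; those not divisible by 10: 46 − 4 = 42; dropped labels = 2 × 42 = 84.
Actual frame index = 83865 − 84 = 83781.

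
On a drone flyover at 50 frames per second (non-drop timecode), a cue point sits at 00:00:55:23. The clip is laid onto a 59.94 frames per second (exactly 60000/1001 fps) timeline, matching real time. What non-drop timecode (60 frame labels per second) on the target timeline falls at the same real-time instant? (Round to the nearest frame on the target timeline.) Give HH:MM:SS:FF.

Source frame index: (0×3600 + 0×60 + 55) × 50 + 23 = 2773.
Real time: 2773 / (50) = 2773/50 s.
Target frame: (2773/50) × (60000/1001) = 3327600/1001 ≈ 3324.276 → 3324.
At 60 labels/s: frame 3324 → 00:00:55:24.

00:00:55:24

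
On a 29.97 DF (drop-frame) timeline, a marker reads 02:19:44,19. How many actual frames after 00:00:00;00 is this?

251287

Complete 10-minute blocks: 13, each 17982 frames → 233766.
Remaining 9 whole minutes in the current block: 1800 + 8 × 1798 = 16184 frames.
Within the current minute: 44 × 30 + 19 − 2 = 1337 (labels ;00/;01 skipped at this minute). Total = 233766 + 16184 + 1337 = 251287.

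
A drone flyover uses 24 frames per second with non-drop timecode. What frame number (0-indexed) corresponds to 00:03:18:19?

4771

Total seconds to the label: (0 × 3600 + 3 × 60 + 18) = 198.
Frame index = 198 × 24 + 19 = 4771.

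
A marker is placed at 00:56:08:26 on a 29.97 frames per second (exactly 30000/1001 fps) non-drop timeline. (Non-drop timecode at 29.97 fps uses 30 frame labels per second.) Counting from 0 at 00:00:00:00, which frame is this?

Total seconds to the label: (0 × 3600 + 56 × 60 + 8) = 3368.
Frame index = 3368 × 30 + 26 = 101066.

frame 101066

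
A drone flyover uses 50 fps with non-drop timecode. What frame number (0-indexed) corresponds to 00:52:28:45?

Total seconds to the label: (0 × 3600 + 52 × 60 + 28) = 3148.
Frame index = 3148 × 50 + 45 = 157445.

157445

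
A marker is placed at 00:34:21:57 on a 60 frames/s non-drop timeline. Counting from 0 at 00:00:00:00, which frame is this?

Total seconds to the label: (0 × 3600 + 34 × 60 + 21) = 2061.
Frame index = 2061 × 60 + 57 = 123717.

frame 123717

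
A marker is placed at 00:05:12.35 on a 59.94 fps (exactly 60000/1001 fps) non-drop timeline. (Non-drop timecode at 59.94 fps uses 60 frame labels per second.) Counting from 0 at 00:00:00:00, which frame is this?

Total seconds to the label: (0 × 3600 + 5 × 60 + 12) = 312.
Frame index = 312 × 60 + 35 = 18755.

18755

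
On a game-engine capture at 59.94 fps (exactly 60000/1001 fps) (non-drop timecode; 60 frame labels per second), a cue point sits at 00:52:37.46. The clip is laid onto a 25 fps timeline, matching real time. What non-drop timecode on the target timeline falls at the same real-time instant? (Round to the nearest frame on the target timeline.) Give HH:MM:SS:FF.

Source frame index: (0×3600 + 52×60 + 37) × 60 + 46 = 189466.
Real time: 189466 / (60000/1001) = 94827733/30000 s.
Target frame: (94827733/30000) × (25) = 94827733/1200 ≈ 79023.111 → 79023.
At 25 labels/s: frame 79023 → 00:52:40:23.

00:52:40:23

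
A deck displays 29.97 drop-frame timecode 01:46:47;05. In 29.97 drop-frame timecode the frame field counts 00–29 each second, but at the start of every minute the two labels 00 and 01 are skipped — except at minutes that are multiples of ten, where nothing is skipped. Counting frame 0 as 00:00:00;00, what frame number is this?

As if non-drop at 30 labels/s: (1 × 3600 + 46 × 60 + 47) × 30 + 5 = 192215.
Minute boundaries passed: 106; those not divisible by 10: 106 − 10 = 96; dropped labels = 2 × 96 = 192.
Actual frame index = 192215 − 192 = 192023.

192023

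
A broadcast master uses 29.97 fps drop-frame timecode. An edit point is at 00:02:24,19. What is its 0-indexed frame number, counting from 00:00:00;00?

As if non-drop at 30 labels/s: (0 × 3600 + 2 × 60 + 24) × 30 + 19 = 4339.
Minute boundaries passed: 2; those not divisible by 10: 2 − 0 = 2; dropped labels = 2 × 2 = 4.
Actual frame index = 4339 − 4 = 4335.

4335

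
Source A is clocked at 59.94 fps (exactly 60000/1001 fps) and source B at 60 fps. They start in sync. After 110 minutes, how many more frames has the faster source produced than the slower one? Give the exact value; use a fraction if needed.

36000/91 frames

110 min = 6600 s.
A emits 60000/1001 × 6600 = 36000000/91 frames; B emits 60 × 6600 = 396000.
Difference = 36000/91 frames (≈ 395.6044); B is ahead of A.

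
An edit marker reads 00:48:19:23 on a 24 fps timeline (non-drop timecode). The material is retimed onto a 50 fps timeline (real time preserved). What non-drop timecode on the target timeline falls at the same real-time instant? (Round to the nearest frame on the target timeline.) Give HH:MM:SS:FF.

Source frame index: (0×3600 + 48×60 + 19) × 24 + 23 = 69599.
Real time: 69599 / (24) = 69599/24 s.
Target frame: (69599/24) × (50) = 1739975/12 ≈ 144997.917 → 144998.
At 50 labels/s: frame 144998 → 00:48:19:48.

00:48:19:48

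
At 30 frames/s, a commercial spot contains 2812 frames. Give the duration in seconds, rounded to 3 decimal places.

Running time = 2812 × 1/30 = 1406/15 s ≈ 93.733 s.

93.733 seconds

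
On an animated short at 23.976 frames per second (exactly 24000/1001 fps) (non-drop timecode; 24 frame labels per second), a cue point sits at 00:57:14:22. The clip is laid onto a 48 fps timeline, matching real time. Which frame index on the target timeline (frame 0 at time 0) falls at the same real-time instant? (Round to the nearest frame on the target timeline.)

Source frame index: (0×3600 + 57×60 + 14) × 24 + 22 = 82438.
Real time: 82438 / (24000/1001) = 41260219/12000 s.
Target frame: (41260219/12000) × (48) = 41260219/250 ≈ 165040.876 → 165041.

frame 165041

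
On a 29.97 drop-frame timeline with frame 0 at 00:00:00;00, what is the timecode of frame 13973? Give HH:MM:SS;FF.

Ten DF minutes hold 17982 frames, so frame 13973 lies in block 0 (frames 0–17981) with 13973 frames into that block.
The block's first minute is 1800 frames and the rest 1798 each; 13973 frames reaches minute 7, so 0 × 18 + 7 × 2 = 14 labels have been skipped so far.
Adding those back, label number 13973 + 14 = 13987 at 30 labels/s is 466 s + 7 f = 0 h 7 min 46 s frame 7, i.e. 00:07:46;07.

00:07:46;07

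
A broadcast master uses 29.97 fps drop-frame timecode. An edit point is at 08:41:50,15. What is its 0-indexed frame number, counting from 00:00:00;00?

As if non-drop at 30 labels/s: (8 × 3600 + 41 × 60 + 50) × 30 + 15 = 939315.
Minute boundaries passed: 521; those not divisible by 10: 521 − 52 = 469; dropped labels = 2 × 469 = 938.
Actual frame index = 939315 − 938 = 938377.

938377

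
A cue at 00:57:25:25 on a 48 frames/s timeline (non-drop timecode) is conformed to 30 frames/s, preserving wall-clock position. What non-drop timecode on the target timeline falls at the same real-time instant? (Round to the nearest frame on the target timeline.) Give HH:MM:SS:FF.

Source frame index: (0×3600 + 57×60 + 25) × 48 + 25 = 165385.
Real time: 165385 / (48) = 165385/48 s.
Target frame: (165385/48) × (30) = 826925/8 ≈ 103365.625 → 103366.
At 30 labels/s: frame 103366 → 00:57:25:16.

00:57:25:16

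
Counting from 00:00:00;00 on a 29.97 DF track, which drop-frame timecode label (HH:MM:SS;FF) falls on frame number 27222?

Ten DF minutes hold 17982 frames, so frame 27222 lies in block 1 (frames 17982–35963) with 9240 frames into that block.
The block's first minute is 1800 frames and the rest 1798 each; 9240 frames reaches minute 5, so 1 × 18 + 5 × 2 = 28 labels have been skipped so far.
Adding those back, label number 27222 + 28 = 27250 at 30 labels/s is 908 s + 10 f = 0 h 15 min 8 s frame 10, i.e. 00:15:08;10.

00:15:08;10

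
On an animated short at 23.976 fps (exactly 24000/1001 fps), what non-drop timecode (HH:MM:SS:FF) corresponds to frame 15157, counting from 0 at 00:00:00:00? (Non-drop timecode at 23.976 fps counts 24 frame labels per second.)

15157 ÷ 24 = 631 full seconds, remainder 13 frames.
631 s = 0 h 10 min 31 s.
Timecode: 00:10:31:13.

00:10:31:13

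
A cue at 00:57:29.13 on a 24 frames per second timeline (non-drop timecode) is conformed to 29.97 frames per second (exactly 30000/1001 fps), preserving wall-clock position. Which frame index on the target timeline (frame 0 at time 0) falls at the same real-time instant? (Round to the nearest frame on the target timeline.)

Source frame index: (0×3600 + 57×60 + 29) × 24 + 13 = 82789.
Real time: 82789 / (24) = 82789/24 s.
Target frame: (82789/24) × (30000/1001) = 14783750/143 ≈ 103382.867 → 103383.

frame 103383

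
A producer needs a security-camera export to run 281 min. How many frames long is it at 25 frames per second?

281 min = 16860 s.
Frames = 16860 × 25 = 421500.

421500 frames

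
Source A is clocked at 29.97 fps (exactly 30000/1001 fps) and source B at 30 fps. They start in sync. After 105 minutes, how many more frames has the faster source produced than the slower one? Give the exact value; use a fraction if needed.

105 min = 6300 s.
A emits 30000/1001 × 6300 = 27000000/143 frames; B emits 30 × 6300 = 189000.
Difference = 27000/143 frames (≈ 188.8112); B is ahead of A.

27000/143 frames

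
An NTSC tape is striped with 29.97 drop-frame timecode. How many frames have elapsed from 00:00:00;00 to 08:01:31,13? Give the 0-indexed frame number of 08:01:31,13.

As if non-drop at 30 labels/s: (8 × 3600 + 1 × 60 + 31) × 30 + 13 = 866743.
Minute boundaries passed: 481; those not divisible by 10: 481 − 48 = 433; dropped labels = 2 × 433 = 866.
Actual frame index = 866743 − 866 = 865877.

865877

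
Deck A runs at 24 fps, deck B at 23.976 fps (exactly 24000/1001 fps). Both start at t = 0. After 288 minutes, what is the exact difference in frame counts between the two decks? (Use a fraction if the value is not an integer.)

414720/1001 frames

288 min = 17280 s.
A emits 24 × 17280 = 414720 frames; B emits 24000/1001 × 17280 = 414720000/1001.
Difference = 414720/1001 frames (≈ 414.3057); B is behind A.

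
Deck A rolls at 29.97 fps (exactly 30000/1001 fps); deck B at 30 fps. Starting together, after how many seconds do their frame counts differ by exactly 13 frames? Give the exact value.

The gap grows by |30 − 30000/1001| = 30/1001 frames per second.
Time for a 13-frame gap: 13 ÷ (30/1001) = 13013/30 s.

13013/30 seconds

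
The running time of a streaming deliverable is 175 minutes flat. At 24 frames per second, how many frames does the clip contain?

175 min = 10500 s.
Frames = 10500 × 24 = 252000.

252000 frames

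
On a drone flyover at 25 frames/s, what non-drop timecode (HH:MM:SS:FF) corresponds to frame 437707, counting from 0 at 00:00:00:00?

437707 ÷ 25 = 17508 full seconds, remainder 7 frames.
17508 s = 4 h 51 min 48 s.
Timecode: 04:51:48:07.

04:51:48:07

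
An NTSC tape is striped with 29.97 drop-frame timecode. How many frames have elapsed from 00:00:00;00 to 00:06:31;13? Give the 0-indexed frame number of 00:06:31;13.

Complete 10-minute blocks: 0, each 17982 frames → 0.
Remaining 6 whole minutes in the current block: 1800 + 5 × 1798 = 10790 frames.
Within the current minute: 31 × 30 + 13 − 2 = 941 (labels ;00/;01 skipped at this minute). Total = 0 + 10790 + 941 = 11731.

11731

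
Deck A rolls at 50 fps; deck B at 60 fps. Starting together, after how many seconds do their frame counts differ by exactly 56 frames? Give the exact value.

The gap grows by |60 − 50| = 10 frames per second.
Time for a 56-frame gap: 56 ÷ (10) = 5.6 s.

5.6 seconds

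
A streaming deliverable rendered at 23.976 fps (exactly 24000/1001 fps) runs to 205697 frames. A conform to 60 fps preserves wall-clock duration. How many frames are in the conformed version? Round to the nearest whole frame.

514757 frames

Frames at target rate = 205697 × (60) / (24000/1001) = 205902697/400 ≈ 514756.742.
Nearest whole frame: 514757.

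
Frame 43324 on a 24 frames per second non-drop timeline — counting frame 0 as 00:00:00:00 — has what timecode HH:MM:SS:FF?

00:30:05:04

43324 ÷ 24 = 1805 full seconds, remainder 4 frames.
1805 s = 0 h 30 min 5 s.
Timecode: 00:30:05:04.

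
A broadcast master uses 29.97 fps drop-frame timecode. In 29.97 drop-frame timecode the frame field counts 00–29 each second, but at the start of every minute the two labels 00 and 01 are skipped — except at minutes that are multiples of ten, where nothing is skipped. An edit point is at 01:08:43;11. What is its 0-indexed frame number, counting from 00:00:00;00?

123577

Complete 10-minute blocks: 6, each 17982 frames → 107892.
Remaining 8 whole minutes in the current block: 1800 + 7 × 1798 = 14386 frames.
Within the current minute: 43 × 30 + 11 − 2 = 1299 (labels ;00/;01 skipped at this minute). Total = 107892 + 14386 + 1299 = 123577.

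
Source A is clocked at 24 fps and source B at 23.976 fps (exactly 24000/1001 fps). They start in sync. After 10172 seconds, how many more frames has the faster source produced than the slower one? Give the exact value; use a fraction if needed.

244128/1001 frames

A emits 24 × 10172 = 244128 frames; B emits 24000/1001 × 10172 = 244128000/1001.
Difference = 244128/1001 frames (≈ 243.8841); B is behind A.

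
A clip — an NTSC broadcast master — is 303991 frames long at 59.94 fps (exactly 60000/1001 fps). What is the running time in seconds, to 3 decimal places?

Running time = 303991 × 1001/60000 = 304294991/60000 s ≈ 5071.583 s.

5071.583 seconds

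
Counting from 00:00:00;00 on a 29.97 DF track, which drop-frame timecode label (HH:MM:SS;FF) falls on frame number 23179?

Ten DF minutes hold 17982 frames, so frame 23179 lies in block 1 (frames 17982–35963) with 5197 frames into that block.
The block's first minute is 1800 frames and the rest 1798 each; 5197 frames reaches minute 2, so 1 × 18 + 2 × 2 = 22 labels have been skipped so far.
Adding those back, label number 23179 + 22 = 23201 at 30 labels/s is 773 s + 11 f = 0 h 12 min 53 s frame 11, i.e. 00:12:53;11.

00:12:53;11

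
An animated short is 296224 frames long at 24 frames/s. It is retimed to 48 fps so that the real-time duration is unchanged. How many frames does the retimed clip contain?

Target frames = source frames × (target rate / source rate) = 296224 × (48)/(24) = 296224 × 2 = 592448.

592448 frames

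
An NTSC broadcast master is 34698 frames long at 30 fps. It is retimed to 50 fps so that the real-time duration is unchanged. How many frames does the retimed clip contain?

57830 frames

Frames at target rate = 34698 × (50) / (30) = 57830.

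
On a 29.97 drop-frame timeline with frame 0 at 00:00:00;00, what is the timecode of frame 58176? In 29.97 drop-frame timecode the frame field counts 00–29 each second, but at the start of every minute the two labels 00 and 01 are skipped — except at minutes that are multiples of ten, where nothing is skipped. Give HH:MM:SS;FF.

Ten DF minutes hold 17982 frames, so frame 58176 lies in block 3 (frames 53946–71927) with 4230 frames into that block.
The block's first minute is 1800 frames and the rest 1798 each; 4230 frames reaches minute 2, so 3 × 18 + 2 × 2 = 58 labels have been skipped so far.
Adding those back, label number 58176 + 58 = 58234 at 30 labels/s is 1941 s + 4 f = 0 h 32 min 21 s frame 4, i.e. 00:32:21;04.

00:32:21;04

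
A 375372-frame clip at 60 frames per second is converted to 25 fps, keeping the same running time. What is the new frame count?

156405 frames

Target frames = source frames × (target rate / source rate) = 375372 × (25)/(60) = 375372 × 5/12 = 156405.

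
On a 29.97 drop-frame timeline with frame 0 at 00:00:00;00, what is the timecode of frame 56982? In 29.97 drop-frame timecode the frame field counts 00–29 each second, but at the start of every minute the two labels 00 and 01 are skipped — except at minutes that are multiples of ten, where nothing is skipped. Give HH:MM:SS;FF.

Ten DF minutes hold 17982 frames, so frame 56982 lies in block 3 (frames 53946–71927) with 3036 frames into that block.
The block's first minute is 1800 frames and the rest 1798 each; 3036 frames reaches minute 1, so 3 × 18 + 1 × 2 = 56 labels have been skipped so far.
Adding those back, label number 56982 + 56 = 57038 at 30 labels/s is 1901 s + 8 f = 0 h 31 min 41 s frame 8, i.e. 00:31:41;08.

00:31:41;08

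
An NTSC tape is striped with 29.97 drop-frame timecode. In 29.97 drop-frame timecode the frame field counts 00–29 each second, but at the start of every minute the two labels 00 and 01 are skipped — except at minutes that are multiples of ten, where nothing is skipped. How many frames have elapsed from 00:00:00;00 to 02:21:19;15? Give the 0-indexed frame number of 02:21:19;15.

As if non-drop at 30 labels/s: (2 × 3600 + 21 × 60 + 19) × 30 + 15 = 254385.
Minute boundaries passed: 141; those not divisible by 10: 141 − 14 = 127; dropped labels = 2 × 127 = 254.
Actual frame index = 254385 − 254 = 254131.

254131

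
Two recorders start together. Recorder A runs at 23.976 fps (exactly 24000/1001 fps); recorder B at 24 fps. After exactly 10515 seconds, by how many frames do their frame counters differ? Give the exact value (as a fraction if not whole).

A emits 24000/1001 × 10515 = 252360000/1001 frames; B emits 24 × 10515 = 252360.
Difference = 252360/1001 frames (≈ 252.1079); B is ahead of A.

252360/1001 frames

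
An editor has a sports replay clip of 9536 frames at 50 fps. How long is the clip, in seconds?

Running time = 9536 / (50) = 190.72 s.

190.72 seconds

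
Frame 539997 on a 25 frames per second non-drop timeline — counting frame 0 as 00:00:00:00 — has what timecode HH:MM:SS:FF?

539997 ÷ 25 = 21599 full seconds, remainder 22 frames.
21599 s = 5 h 59 min 59 s.
Timecode: 05:59:59:22.

05:59:59:22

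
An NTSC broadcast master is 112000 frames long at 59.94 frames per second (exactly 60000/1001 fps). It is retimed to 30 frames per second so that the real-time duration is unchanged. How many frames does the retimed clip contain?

56056 frames

Target frames = source frames × (target rate / source rate) = 112000 × (30)/(60000/1001) = 112000 × 1001/2000 = 56056.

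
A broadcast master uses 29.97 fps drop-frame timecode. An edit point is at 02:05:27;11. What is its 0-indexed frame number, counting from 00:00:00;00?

225595

As if non-drop at 30 labels/s: (2 × 3600 + 5 × 60 + 27) × 30 + 11 = 225821.
Minute boundaries passed: 125; those not divisible by 10: 125 − 12 = 113; dropped labels = 2 × 113 = 226.
Actual frame index = 225821 − 226 = 225595.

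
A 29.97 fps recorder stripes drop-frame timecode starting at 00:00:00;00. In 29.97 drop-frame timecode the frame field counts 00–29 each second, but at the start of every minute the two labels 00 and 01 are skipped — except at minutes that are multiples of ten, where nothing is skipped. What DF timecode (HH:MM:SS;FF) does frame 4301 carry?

Each 10-minute DF block holds 10 × 60 × 30 − 9 × 2 = 17982 frames. 4301 ÷ 17982 → 0 full blocks, remainder 4301.
Within the partial block the first minute is 1800 frames and each further minute 1798, so 2 further minute boundaries passed. Total skipped labels = 18 × 0 + 2 × 2 = 4.
Non-drop label index = 4301 + 4 = 4305; at 30 labels/s that is 00:02:23:15, i.e. DF 00:02:23;15.

00:02:23;15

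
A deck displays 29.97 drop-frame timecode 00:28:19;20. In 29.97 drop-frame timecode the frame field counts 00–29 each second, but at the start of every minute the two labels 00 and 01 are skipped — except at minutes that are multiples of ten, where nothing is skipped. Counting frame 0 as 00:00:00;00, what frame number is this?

Complete 10-minute blocks: 2, each 17982 frames → 35964.
Remaining 8 whole minutes in the current block: 1800 + 7 × 1798 = 14386 frames.
Within the current minute: 19 × 30 + 20 − 2 = 588 (labels ;00/;01 skipped at this minute). Total = 35964 + 14386 + 588 = 50938.

50938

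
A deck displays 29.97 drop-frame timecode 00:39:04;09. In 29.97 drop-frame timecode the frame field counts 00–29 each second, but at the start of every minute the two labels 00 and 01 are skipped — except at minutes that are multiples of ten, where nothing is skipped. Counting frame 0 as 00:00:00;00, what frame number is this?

70257

Complete 10-minute blocks: 3, each 17982 frames → 53946.
Remaining 9 whole minutes in the current block: 1800 + 8 × 1798 = 16184 frames.
Within the current minute: 4 × 30 + 9 − 2 = 127 (labels ;00/;01 skipped at this minute). Total = 53946 + 16184 + 127 = 70257.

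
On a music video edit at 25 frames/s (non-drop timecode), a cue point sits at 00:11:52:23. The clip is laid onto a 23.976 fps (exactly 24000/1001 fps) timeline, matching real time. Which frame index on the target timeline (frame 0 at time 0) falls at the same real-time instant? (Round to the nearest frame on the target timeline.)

frame 17093

Source frame index: (0×3600 + 11×60 + 52) × 25 + 23 = 17823.
Real time: 17823 / (25) = 17823/25 s.
Target frame: (17823/25) × (24000/1001) = 1316160/77 ≈ 17092.987 → 17093.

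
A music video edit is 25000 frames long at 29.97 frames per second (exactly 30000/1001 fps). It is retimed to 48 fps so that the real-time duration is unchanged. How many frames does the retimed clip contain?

40040 frames

Target frames = source frames × (target rate / source rate) = 25000 × (48)/(30000/1001) = 25000 × 1001/625 = 40040.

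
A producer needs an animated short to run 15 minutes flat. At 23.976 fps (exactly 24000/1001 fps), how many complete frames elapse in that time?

21578 frames

15 min = 900 s.
Frames = 900 × 24000/1001 = 21600000/1001 ≈ 21578.4216.
Complete frames: 21578.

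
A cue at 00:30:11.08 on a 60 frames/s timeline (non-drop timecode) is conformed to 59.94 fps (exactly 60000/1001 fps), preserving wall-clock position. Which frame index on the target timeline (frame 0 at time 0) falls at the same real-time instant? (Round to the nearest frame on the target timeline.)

Source frame index: (0×3600 + 30×60 + 11) × 60 + 8 = 108668.
Real time: 108668 / (60) = 27167/15 s.
Target frame: (27167/15) × (60000/1001) = 15524000/143 ≈ 108559.441 → 108559.

frame 108559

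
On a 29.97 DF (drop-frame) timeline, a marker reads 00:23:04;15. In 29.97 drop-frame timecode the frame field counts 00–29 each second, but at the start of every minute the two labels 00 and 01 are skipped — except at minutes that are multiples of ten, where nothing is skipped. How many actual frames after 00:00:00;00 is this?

As if non-drop at 30 labels/s: (0 × 3600 + 23 × 60 + 4) × 30 + 15 = 41535.
Minute boundaries passed: 23; those not divisible by 10: 23 − 2 = 21; dropped labels = 2 × 21 = 42.
Actual frame index = 41535 − 42 = 41493.

41493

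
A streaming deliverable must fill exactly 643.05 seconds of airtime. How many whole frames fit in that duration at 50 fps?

32152 frames

Frames = 643.05 × 50 = 64305/2 ≈ 32152.5000.
Complete frames: 32152.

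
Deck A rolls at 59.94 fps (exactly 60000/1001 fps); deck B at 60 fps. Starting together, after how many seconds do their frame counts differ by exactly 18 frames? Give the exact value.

300.3 seconds

The gap grows by |60 − 60000/1001| = 60/1001 frames per second.
Time for a 18-frame gap: 18 ÷ (60/1001) = 300.3 s.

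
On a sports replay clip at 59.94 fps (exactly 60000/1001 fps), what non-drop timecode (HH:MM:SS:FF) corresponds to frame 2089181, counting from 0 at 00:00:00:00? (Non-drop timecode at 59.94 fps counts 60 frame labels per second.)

2089181 ÷ 60 = 34819 full seconds, remainder 41 frames.
34819 s = 9 h 40 min 19 s.
Timecode: 09:40:19:41.

09:40:19:41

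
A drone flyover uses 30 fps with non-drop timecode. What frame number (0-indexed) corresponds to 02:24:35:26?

Total seconds to the label: (2 × 3600 + 24 × 60 + 35) = 8675.
Frame index = 8675 × 30 + 26 = 260276.

frame 260276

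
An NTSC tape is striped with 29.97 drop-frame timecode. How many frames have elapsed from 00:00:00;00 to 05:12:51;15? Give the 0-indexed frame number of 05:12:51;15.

Complete 10-minute blocks: 31, each 17982 frames → 557442.
Remaining 2 whole minutes in the current block: 1800 + 1 × 1798 = 3598 frames.
Within the current minute: 51 × 30 + 15 − 2 = 1543 (labels ;00/;01 skipped at this minute). Total = 557442 + 3598 + 1543 = 562583.

562583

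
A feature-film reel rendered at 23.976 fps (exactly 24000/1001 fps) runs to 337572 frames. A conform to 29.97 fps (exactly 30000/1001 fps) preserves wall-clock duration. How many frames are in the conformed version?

Frames at target rate = 337572 × (30000/1001) / (24000/1001) = 421965.

421965 frames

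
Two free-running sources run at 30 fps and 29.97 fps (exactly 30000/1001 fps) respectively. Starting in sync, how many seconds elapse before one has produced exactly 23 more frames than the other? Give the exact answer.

The gap grows by |30000/1001 − 30| = 30/1001 frames per second.
Time for a 23-frame gap: 23 ÷ (30/1001) = 23023/30 s.

23023/30 seconds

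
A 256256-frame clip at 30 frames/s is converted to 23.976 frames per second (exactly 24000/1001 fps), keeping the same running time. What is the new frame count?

Target frames = source frames × (target rate / source rate) = 256256 × (24000/1001)/(30) = 256256 × 800/1001 = 204800.

204800 frames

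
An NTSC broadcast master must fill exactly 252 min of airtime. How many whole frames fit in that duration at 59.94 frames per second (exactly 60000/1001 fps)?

906293 frames

252 min = 15120 s.
Frames = 15120 × 60000/1001 = 129600000/143 ≈ 906293.7063.
Complete frames: 906293.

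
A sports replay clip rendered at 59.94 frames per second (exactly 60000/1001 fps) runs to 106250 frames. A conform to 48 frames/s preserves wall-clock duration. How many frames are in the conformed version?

85085 frames

Target frames = source frames × (target rate / source rate) = 106250 × (48)/(60000/1001) = 106250 × 1001/1250 = 85085.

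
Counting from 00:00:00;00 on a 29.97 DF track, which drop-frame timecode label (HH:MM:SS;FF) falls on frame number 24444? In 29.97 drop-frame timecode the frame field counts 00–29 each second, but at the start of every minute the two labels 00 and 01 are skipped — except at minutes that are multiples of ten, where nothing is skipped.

00:13:35;18

Ten DF minutes hold 17982 frames, so frame 24444 lies in block 1 (frames 17982–35963) with 6462 frames into that block.
The block's first minute is 1800 frames and the rest 1798 each; 6462 frames reaches minute 3, so 1 × 18 + 3 × 2 = 24 labels have been skipped so far.
Adding those back, label number 24444 + 24 = 24468 at 30 labels/s is 815 s + 18 f = 0 h 13 min 35 s frame 18, i.e. 00:13:35;18.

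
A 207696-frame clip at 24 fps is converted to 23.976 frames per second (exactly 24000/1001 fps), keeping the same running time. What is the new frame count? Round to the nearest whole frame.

Frames at target rate = 207696 × (24000/1001) / (24) = 207696000/1001 ≈ 207488.511.
Nearest whole frame: 207489.

207489 frames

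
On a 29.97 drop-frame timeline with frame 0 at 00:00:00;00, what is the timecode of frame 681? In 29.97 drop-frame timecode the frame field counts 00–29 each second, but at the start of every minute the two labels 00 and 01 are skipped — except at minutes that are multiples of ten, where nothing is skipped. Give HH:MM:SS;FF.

Ten DF minutes hold 17982 frames, so frame 681 lies in block 0 (frames 0–17981) with 681 frames into that block.
The block's first minute is 1800 frames and the rest 1798 each; 681 frames reaches minute 0, so 0 × 18 + 0 × 2 = 0 labels have been skipped so far.
Adding those back, label number 681 + 0 = 681 at 30 labels/s is 22 s + 21 f = 0 h 0 min 22 s frame 21, i.e. 00:00:22;21.

00:00:22;21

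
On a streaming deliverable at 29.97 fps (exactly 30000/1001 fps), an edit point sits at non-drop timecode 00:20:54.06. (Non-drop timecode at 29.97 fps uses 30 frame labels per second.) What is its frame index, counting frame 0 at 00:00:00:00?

Total seconds to the label: (0 × 3600 + 20 × 60 + 54) = 1254.
Frame index = 1254 × 30 + 6 = 37626.

37626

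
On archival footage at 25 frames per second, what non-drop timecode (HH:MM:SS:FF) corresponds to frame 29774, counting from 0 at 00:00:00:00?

29774 ÷ 25 = 1190 full seconds, remainder 24 frames.
1190 s = 0 h 19 min 50 s.
Timecode: 00:19:50:24.

00:19:50:24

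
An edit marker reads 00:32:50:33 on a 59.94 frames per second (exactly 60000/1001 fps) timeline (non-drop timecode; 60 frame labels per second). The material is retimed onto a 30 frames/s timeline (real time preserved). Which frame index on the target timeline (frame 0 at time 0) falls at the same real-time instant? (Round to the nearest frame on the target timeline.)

frame 59176

Source frame index: (0×3600 + 32×60 + 50) × 60 + 33 = 118233.
Real time: 118233 / (60000/1001) = 39450411/20000 s.
Target frame: (39450411/20000) × (30) = 118351233/2000 ≈ 59175.616 → 59176.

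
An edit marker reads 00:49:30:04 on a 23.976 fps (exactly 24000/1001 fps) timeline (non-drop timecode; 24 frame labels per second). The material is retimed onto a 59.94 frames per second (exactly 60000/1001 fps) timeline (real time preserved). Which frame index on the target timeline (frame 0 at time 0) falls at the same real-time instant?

Source frame index: (0×3600 + 49×60 + 30) × 24 + 4 = 71284.
Real time: 71284 / (24000/1001) = 17838821/6000 s.
Target frame: (17838821/6000) × (60000/1001) = 178210.

frame 178210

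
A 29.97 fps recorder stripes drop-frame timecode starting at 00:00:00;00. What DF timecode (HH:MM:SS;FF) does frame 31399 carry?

00:17:27;21

Each 10-minute DF block holds 10 × 60 × 30 − 9 × 2 = 17982 frames. 31399 ÷ 17982 → 1 full block, remainder 13417.
Within the partial block the first minute is 1800 frames and each further minute 1798, so 7 further minute boundaries passed. Total skipped labels = 18 × 1 + 2 × 7 = 32.
Non-drop label index = 31399 + 32 = 31431; at 30 labels/s that is 00:17:27:21, i.e. DF 00:17:27;21.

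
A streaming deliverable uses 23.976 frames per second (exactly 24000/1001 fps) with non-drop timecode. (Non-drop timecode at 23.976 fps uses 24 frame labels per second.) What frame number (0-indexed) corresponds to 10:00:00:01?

864001

Total seconds to the label: (10 × 3600 + 0 × 60 + 0) = 36000.
Frame index = 36000 × 24 + 1 = 864001.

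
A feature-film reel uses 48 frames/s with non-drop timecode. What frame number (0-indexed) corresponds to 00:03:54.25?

11257

Total seconds to the label: (0 × 3600 + 3 × 60 + 54) = 234.
Frame index = 234 × 48 + 25 = 11257.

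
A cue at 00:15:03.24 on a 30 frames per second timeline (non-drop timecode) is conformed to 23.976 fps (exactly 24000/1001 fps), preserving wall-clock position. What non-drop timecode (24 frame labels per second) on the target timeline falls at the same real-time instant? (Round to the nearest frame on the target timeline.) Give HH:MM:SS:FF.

00:15:02:22

Source frame index: (0×3600 + 15×60 + 3) × 30 + 24 = 27114.
Real time: 27114 / (30) = 4519/5 s.
Target frame: (4519/5) × (24000/1001) = 21691200/1001 ≈ 21669.530 → 21670.
At 24 labels/s: frame 21670 → 00:15:02:22.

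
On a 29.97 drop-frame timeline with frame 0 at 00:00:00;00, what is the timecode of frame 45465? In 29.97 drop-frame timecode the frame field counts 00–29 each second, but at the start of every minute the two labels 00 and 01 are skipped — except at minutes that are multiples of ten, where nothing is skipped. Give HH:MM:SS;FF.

00:25:17;01

Each 10-minute DF block holds 10 × 60 × 30 − 9 × 2 = 17982 frames. 45465 ÷ 17982 → 2 full blocks, remainder 9501.
Within the partial block the first minute is 1800 frames and each further minute 1798, so 5 further minute boundaries passed. Total skipped labels = 18 × 2 + 2 × 5 = 46.
Non-drop label index = 45465 + 46 = 45511; at 30 labels/s that is 00:25:17:01, i.e. DF 00:25:17;01.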